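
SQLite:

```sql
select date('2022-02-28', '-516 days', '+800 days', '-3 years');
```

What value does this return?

2019-12-09

Applying '-516 days' to 2022-02-28: counting 516 days back gives 2020-09-30.
Applying '+800 days' to 2020-09-30: counting 800 days forward gives 2022-12-09.
Adding -3 years to 2022-12-09 gives 2019-12-09.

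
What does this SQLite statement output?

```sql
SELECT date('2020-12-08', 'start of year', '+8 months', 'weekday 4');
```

2020-09-03

`start of year` rewinds 2020-12-08 to 2020-01-01.
Adding +8 months to 2020-01-01 gives 2020-09-01.
`weekday 4` advances to the next Thursday; 2020-09-01 is a Tuesday, so it moves forward to 2020-09-03.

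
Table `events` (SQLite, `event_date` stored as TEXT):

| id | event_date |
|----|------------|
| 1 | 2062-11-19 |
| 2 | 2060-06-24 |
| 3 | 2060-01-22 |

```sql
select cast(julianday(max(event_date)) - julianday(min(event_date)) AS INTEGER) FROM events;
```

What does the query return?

1032

MIN = 2060-01-22, MAX = 2062-11-19.
9 days remain in January 2060 after the 22nd (31 − 22).
Full months from February 2060 through October 2062 contribute their day counts.
Then 19 days into November 2062.
Total: 9 + 29 + 31 + 30 + 31 + 30 + 31 + 31 + 30 + 31 + 30 + 31 + 31 + 28 + 31 + 30 + 31 + 30 + 31 + 31 + 30 + 31 + 30 + 31 + 31 + 28 + 31 + 30 + 31 + 30 + 31 + 31 + 30 + 31 + 19 = 1032.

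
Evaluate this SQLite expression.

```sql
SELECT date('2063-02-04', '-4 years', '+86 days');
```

Adding -4 years to 2063-02-04 gives 2059-02-04.
Applying '+86 days' to 2059-02-04: counting 86 days forward gives 2059-05-01.

2059-05-01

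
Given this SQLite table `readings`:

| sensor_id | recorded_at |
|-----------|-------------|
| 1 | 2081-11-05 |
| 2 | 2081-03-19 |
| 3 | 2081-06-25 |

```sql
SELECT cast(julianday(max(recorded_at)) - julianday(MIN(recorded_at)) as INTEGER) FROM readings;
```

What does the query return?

231

MIN = 2081-03-19, MAX = 2081-11-05.
12 days remain in March 2081 after the 19th (31 − 19).
Full months from April 2081 through October 2081 contribute their day counts.
Then 5 days into November 2081.
Total: 12 + 30 + 31 + 30 + 31 + 31 + 30 + 31 + 5 = 231.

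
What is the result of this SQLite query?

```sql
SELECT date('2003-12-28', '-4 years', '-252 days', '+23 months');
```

2001-03-20

Adding -4 years to 2003-12-28 gives 1999-12-28.
Applying '-252 days' to 1999-12-28: counting 252 days back gives 1999-04-20.
Adding +23 months to 1999-04-20 gives 2001-03-20.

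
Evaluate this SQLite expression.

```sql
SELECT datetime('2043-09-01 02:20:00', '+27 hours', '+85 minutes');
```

+27 hours from 2043-09-01 02:20:00 is 2043-09-02 05:20:00 (crosses midnight).
85 minutes = 1h 25m; +85 minutes from 2043-09-02 05:20:00 is 2043-09-02 06:45:00.

2043-09-02 06:45:00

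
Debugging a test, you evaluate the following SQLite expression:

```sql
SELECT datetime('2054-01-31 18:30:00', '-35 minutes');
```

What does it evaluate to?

2054-01-31 17:55:00

-35 minutes from 2054-01-31 18:30:00 is 2054-01-31 17:55:00.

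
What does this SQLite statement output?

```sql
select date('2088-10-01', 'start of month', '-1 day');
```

2088-09-30

`start of month` rewinds 2088-10-01 to 2088-10-01.
Going back 1 day from 2088-10-01 reaches 2088-09-30 (last day of September, 30 days).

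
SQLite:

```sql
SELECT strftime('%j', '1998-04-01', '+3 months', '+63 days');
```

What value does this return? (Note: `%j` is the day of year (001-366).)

245

First apply '+3 months', '+63 days': 1998-04-01 → 1998-09-02.
Day-of-year for 1998-09-02: days since 1998-01-01 inclusive = 245, zero-padded to 245.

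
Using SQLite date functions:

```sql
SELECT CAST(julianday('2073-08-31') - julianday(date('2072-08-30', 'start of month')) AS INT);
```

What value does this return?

`start of month` rewinds 2072-08-30 to 2072-08-01.
30 days remain in August 2072 after the 1st (31 − 1).
Full months from September 2072 through July 2073 contribute their day counts.
Then 31 days into August 2073.
Total: 30 + 30 + 31 + 30 + 31 + 31 + 28 + 31 + 30 + 31 + 30 + 31 + 31 = 395.

395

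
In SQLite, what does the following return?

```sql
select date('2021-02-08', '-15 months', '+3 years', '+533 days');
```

Adding -15 months to 2021-02-08 gives 2019-11-08.
Adding +3 years to 2019-11-08 gives 2022-11-08.
Applying '+533 days' to 2022-11-08: counting 533 days forward gives 2024-04-24.

2024-04-24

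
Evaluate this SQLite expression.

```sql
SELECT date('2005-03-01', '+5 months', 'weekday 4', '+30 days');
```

2005-09-03

Adding +5 months to 2005-03-01 gives 2005-08-01.
`weekday 4` advances to the next Thursday; 2005-08-01 is a Monday, so it moves forward to 2005-08-04.
August 2005 has 31 days; 27 remain after the 4th, so 28 days reach 2005-09-01.
Advancing 2 more days within September lands on 2005-09-03.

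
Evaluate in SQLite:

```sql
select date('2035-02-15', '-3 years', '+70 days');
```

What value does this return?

Adding -3 years to 2035-02-15 gives 2032-02-15.
Applying '+70 days' to 2032-02-15: counting 70 days forward gives 2032-04-25.

2032-04-25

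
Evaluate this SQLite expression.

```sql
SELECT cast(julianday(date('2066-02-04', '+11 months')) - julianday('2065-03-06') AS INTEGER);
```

669

Adding +11 months to 2066-02-04 gives 2067-01-04.
25 days remain in March 2065 after the 6th (31 − 6).
Full months from April 2065 through December 2066 contribute their day counts.
Then 4 days into January 2067.
Total: 25 + 30 + 31 + 30 + 31 + 31 + 30 + 31 + 30 + 31 + 31 + 28 + 31 + 30 + 31 + 30 + 31 + 31 + 30 + 31 + 30 + 31 + 4 = 669.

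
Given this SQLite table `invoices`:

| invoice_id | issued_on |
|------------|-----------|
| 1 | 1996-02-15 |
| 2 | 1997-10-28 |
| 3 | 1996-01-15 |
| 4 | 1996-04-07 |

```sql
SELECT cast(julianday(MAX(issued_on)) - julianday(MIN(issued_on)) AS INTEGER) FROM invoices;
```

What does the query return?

MIN = 1996-01-15, MAX = 1997-10-28.
16 days remain in January 1996 after the 15th (31 − 15).
Full months from February 1996 through September 1997 contribute their day counts.
Then 28 days into October 1997.
Total: 16 + 29 + 31 + 30 + 31 + 30 + 31 + 31 + 30 + 31 + 30 + 31 + 31 + 28 + 31 + 30 + 31 + 30 + 31 + 31 + 30 + 28 = 652.

652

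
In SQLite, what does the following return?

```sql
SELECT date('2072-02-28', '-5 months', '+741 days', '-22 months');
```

Adding -5 months to 2072-02-28 gives 2071-09-28.
Applying '+741 days' to 2071-09-28: counting 741 days forward gives 2073-10-08.
Adding -22 months to 2073-10-08 gives 2071-12-08.

2071-12-08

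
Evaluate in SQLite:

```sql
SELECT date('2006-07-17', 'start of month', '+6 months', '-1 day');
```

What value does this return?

2006-12-31

`start of month` rewinds 2006-07-17 to 2006-07-01.
Adding +6 months to 2006-07-01 gives 2007-01-01.
Going back 1 day from 2007-01-01 reaches 2006-12-31 (last day of December, 31 days).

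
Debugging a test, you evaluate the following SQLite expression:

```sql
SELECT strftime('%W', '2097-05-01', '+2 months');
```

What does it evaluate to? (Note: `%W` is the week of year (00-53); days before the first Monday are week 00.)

First apply '+2 months': 2097-05-01 → 2097-07-01.
2097-07-01 is a Monday. SQLite's %W counts Mondays since the year started; the result is 26.

26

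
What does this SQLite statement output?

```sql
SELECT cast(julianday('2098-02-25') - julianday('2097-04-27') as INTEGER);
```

3 days remain in April 2097 after the 27th (30 − 27).
Full months from May 2097 through January 2098 contribute their day counts.
Then 25 days into February 2098.
Total: 3 + 31 + 30 + 31 + 31 + 30 + 31 + 30 + 31 + 31 + 25 = 304.

304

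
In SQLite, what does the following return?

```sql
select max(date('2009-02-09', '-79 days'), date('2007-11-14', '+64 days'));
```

date('2009-02-09', '-79 days') → 2008-11-22.
date('2007-11-14', '+64 days') → 2008-01-17.
Later of the two is 2008-11-22.

2008-11-22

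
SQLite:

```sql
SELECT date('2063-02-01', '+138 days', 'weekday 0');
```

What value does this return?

Applying '+138 days' to 2063-02-01: counting 138 days forward gives 2063-06-19.
`weekday 0` advances to the next Sunday; 2063-06-19 is a Tuesday, so it moves forward to 2063-06-24.

2063-06-24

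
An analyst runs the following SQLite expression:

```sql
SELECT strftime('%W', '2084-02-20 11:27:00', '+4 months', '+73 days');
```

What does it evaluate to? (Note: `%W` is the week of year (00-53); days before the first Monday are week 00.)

First apply '+4 months', '+73 days': 2084-02-20 11:27:00 → 2084-09-01 11:27:00.
2084-09-01 is a Friday. SQLite's %W counts Mondays since the year started; the result is 35.

35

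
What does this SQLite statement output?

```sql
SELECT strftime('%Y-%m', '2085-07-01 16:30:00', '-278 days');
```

First apply '-278 days': 2085-07-01 16:30:00 → 2084-09-26 16:30:00.
`%Y-%m` extracts the year-month: 2084-09.

2084-09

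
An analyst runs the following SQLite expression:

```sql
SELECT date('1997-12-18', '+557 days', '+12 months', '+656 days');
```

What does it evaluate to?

Applying '+557 days' to 1997-12-18: counting 557 days forward gives 1999-06-28.
Adding +12 months to 1999-06-28 gives 2000-06-28.
Applying '+656 days' to 2000-06-28: counting 656 days forward gives 2002-04-15.

2002-04-15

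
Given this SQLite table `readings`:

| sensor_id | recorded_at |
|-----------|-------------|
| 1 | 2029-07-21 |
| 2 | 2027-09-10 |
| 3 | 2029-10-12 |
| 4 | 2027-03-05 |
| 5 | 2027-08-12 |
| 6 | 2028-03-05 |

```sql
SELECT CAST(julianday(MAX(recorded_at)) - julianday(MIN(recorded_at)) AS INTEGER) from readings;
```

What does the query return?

MIN = 2027-03-05, MAX = 2029-10-12.
26 days remain in March 2027 after the 5th (31 − 5).
Full months from April 2027 through September 2029 contribute their day counts.
Then 12 days into October 2029.
Total: 26 + 30 + 31 + 30 + 31 + 31 + 30 + 31 + 30 + 31 + 31 + 29 + 31 + 30 + 31 + 30 + 31 + 31 + 30 + 31 + 30 + 31 + 31 + 28 + 31 + 30 + 31 + 30 + 31 + 31 + 30 + 12 = 952.

952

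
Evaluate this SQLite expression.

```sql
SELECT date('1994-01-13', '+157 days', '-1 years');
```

1993-06-19

Applying '+157 days' to 1994-01-13: counting 157 days forward gives 1994-06-19.
Adding -1 year to 1994-06-19 gives 1993-06-19.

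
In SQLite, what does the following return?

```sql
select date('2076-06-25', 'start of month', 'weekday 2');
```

`start of month` rewinds 2076-06-25 to 2076-06-01.
`weekday 2` advances to the next Tuesday; 2076-06-01 is a Monday, so it moves forward to 2076-06-02.

2076-06-02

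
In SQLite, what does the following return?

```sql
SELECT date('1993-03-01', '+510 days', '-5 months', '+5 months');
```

1994-07-24

Applying '+510 days' to 1993-03-01: counting 510 days forward gives 1994-07-24.
Adding -5 months to 1994-07-24 gives 1994-02-24.
Adding +5 months to 1994-02-24 gives 1994-07-24.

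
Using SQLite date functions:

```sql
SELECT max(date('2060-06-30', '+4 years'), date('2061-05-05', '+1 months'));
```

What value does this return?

2064-06-30

date('2060-06-30', '+4 years') → 2064-06-30.
date('2061-05-05', '+1 months') → 2061-06-05.
Later of the two is 2064-06-30.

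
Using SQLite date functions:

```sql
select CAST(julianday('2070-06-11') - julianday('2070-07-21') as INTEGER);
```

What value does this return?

19 days remain in June 2070 after the 11th (30 − 11).
Then 21 days into July 2070.
Total: 19 + 21 = 40.
The subtraction is earlier − later, so the result is −40 → -40.

-40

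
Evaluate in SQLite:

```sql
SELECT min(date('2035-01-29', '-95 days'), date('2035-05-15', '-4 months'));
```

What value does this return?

2034-10-26

date('2035-01-29', '-95 days') → 2034-10-26.
date('2035-05-15', '-4 months') → 2035-01-15.
Earlier of the two is 2034-10-26.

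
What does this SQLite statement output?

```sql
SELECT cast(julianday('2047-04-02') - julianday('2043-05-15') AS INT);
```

1418

16 days remain in May 2043 after the 15th (31 − 15).
Full months from June 2043 through March 2047 contribute their day counts.
Then 2 days into April 2047.
Total: 16 + 30 + 31 + 31 + 30 + 31 + 30 + 31 + 31 + 29 + 31 + 30 + 31 + 30 + 31 + 31 + 30 + 31 + 30 + 31 + 31 + 28 + 31 + 30 + 31 + 30 + 31 + 31 + 30 + 31 + 30 + 31 + 31 + 28 + 31 + 30 + 31 + 30 + 31 + 31 + 30 + 31 + 30 + 31 + 31 + 28 + 31 + 2 = 1418.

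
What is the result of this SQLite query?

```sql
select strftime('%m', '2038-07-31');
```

`%m` extracts the 2-digit month (01-12): 07.

07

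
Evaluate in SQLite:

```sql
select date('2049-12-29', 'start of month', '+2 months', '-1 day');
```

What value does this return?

2050-01-31

`start of month` rewinds 2049-12-29 to 2049-12-01.
Adding +2 months to 2049-12-01 gives 2050-02-01.
Going back 1 day from 2050-02-01 reaches 2050-01-31 (last day of January, 31 days).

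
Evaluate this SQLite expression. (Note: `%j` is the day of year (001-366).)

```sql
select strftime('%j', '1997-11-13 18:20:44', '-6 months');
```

133

First apply '-6 months': 1997-11-13 18:20:44 → 1997-05-13 18:20:44.
Day-of-year for 1997-05-13: days since 1997-01-01 inclusive = 133, zero-padded to 133.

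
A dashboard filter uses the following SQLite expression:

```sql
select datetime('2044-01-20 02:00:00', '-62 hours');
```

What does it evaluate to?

-62 hours from 2044-01-20 02:00:00 is 2044-01-17 12:00:00 (crosses midnight).

2044-01-17 12:00:00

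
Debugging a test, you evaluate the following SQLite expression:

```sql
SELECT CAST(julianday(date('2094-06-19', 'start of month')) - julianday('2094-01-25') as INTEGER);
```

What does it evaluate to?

127

`start of month` rewinds 2094-06-19 to 2094-06-01.
6 days remain in January 2094 after the 25th (31 − 25).
February 2094: 28 days.
March 2094: 31 days.
April 2094: 30 days.
May 2094: 31 days.
Then 1 day into June 2094.
Total: 6 + 28 + 31 + 30 + 31 + 1 = 127.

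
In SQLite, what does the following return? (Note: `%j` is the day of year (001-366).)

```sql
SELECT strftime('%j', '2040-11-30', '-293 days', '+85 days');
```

First apply '-293 days', '+85 days': 2040-11-30 → 2040-05-06.
Day-of-year for 2040-05-06: days since 2040-01-01 inclusive = 127, zero-padded to 127.

127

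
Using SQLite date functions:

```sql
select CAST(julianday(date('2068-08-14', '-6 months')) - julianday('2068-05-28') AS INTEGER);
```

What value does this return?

Adding -6 months to 2068-08-14 gives 2068-02-14.
15 days remain in February 2068 after the 14th (29 − 14).
March 2068: 31 days.
April 2068: 30 days.
Then 28 days into May 2068.
Total: 15 + 31 + 30 + 28 = 104.
The subtraction is earlier − later, so the result is −104 → -104.

-104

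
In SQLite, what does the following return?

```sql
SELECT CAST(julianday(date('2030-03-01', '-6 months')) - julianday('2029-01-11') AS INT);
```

233

Adding -6 months to 2030-03-01 gives 2029-09-01.
20 days remain in January 2029 after the 11th (31 − 11).
Full months from February 2029 through August 2029 contribute their day counts.
Then 1 day into September 2029.
Total: 20 + 28 + 31 + 30 + 31 + 30 + 31 + 31 + 1 = 233.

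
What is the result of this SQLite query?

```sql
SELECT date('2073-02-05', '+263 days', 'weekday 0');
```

Applying '+263 days' to 2073-02-05: counting 263 days forward gives 2073-10-26.
`weekday 0` advances to the next Sunday; 2073-10-26 is a Thursday, so it moves forward to 2073-10-29.

2073-10-29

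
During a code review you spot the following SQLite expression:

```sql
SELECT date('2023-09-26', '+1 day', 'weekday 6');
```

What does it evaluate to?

2023-09-30

Advancing 1 more day within September lands on 2023-09-27.
`weekday 6` advances to the next Saturday; 2023-09-27 is a Wednesday, so it moves forward to 2023-09-30.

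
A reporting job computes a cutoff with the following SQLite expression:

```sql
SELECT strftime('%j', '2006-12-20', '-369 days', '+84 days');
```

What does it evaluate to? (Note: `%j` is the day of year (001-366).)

069

First apply '-369 days', '+84 days': 2006-12-20 → 2006-03-10.
Day-of-year for 2006-03-10: days since 2006-01-01 inclusive = 69, zero-padded to 069.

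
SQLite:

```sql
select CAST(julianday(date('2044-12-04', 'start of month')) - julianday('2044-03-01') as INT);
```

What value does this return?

`start of month` rewinds 2044-12-04 to 2044-12-01.
30 days remain in March 2044 after the 1st (31 − 1).
Full months from April 2044 through November 2044 contribute their day counts.
Then 1 day into December 2044.
Total: 30 + 30 + 31 + 30 + 31 + 31 + 30 + 31 + 30 + 1 = 275.

275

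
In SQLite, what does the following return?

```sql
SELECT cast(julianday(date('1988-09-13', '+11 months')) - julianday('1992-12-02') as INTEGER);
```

Adding +11 months to 1988-09-13 gives 1989-08-13.
18 days remain in August 1989 after the 13th (31 − 13).
Full months from September 1989 through November 1992 contribute their day counts.
Then 2 days into December 1992.
Total: 18 + 30 + 31 + 30 + 31 + 31 + 28 + 31 + 30 + 31 + 30 + 31 + 31 + 30 + 31 + 30 + 31 + 31 + 28 + 31 + 30 + 31 + 30 + 31 + 31 + 30 + 31 + 30 + 31 + 31 + 29 + 31 + 30 + 31 + 30 + 31 + 31 + 30 + 31 + 30 + 2 = 1207.
The subtraction is earlier − later, so the result is −1207 → -1207.

-1207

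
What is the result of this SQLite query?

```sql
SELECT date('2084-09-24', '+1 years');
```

2085-09-24

Adding +1 year to 2084-09-24 gives 2085-09-24.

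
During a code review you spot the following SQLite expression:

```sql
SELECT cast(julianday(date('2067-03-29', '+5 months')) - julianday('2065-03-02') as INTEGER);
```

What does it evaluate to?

910

Adding +5 months to 2067-03-29 gives 2067-08-29.
29 days remain in March 2065 after the 2nd (31 − 2).
Full months from April 2065 through July 2067 contribute their day counts.
Then 29 days into August 2067.
Total: 29 + 30 + 31 + 30 + 31 + 31 + 30 + 31 + 30 + 31 + 31 + 28 + 31 + 30 + 31 + 30 + 31 + 31 + 30 + 31 + 30 + 31 + 31 + 28 + 31 + 30 + 31 + 30 + 31 + 29 = 910.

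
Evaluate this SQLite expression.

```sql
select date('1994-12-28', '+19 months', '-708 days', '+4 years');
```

1998-08-20

Adding +19 months to 1994-12-28 gives 1996-07-28.
Applying '-708 days' to 1996-07-28: counting 708 days back gives 1994-08-20.
Adding +4 years to 1994-08-20 gives 1998-08-20.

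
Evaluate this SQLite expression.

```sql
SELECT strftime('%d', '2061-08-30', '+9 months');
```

30

First apply '+9 months': 2061-08-30 → 2062-05-30.
`%d` extracts the 2-digit day of month: 30.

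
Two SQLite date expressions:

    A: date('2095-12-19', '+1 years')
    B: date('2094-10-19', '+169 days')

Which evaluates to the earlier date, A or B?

A = 2096-12-19.
B = 2095-04-06.
B is earlier.

B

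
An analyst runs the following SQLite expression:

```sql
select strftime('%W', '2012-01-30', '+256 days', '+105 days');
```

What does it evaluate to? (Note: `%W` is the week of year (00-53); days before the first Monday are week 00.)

First apply '+256 days', '+105 days': 2012-01-30 → 2013-01-25.
2013-01-25 is a Friday. SQLite's %W counts Mondays since the year started; the result is 03.

03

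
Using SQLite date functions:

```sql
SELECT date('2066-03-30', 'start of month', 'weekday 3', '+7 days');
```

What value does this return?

2066-03-10

`start of month` rewinds 2066-03-30 to 2066-03-01.
`weekday 3` advances to the next Wednesday; 2066-03-01 is a Monday, so it moves forward to 2066-03-03.
Advancing 7 more days within March lands on 2066-03-10.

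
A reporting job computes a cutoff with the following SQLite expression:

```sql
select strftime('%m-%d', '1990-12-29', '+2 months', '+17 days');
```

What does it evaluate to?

First apply '+2 months', '+17 days': 1990-12-29 → 1991-03-18.
`%m-%d` extracts the month-day: 03-18.

03-18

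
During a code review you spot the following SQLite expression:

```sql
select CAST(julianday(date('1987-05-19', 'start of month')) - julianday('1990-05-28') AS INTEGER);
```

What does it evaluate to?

-1123

`start of month` rewinds 1987-05-19 to 1987-05-01.
30 days remain in May 1987 after the 1st (31 − 1).
Full months from June 1987 through April 1990 contribute their day counts.
Then 28 days into May 1990.
Total: 30 + 30 + 31 + 31 + 30 + 31 + 30 + 31 + 31 + 29 + 31 + 30 + 31 + 30 + 31 + 31 + 30 + 31 + 30 + 31 + 31 + 28 + 31 + 30 + 31 + 30 + 31 + 31 + 30 + 31 + 30 + 31 + 31 + 28 + 31 + 30 + 28 = 1123.
The subtraction is earlier − later, so the result is −1123 → -1123.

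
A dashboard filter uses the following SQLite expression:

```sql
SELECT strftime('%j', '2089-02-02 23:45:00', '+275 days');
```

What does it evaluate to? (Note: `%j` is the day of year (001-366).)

308

First apply '+275 days': 2089-02-02 23:45:00 → 2089-11-04 23:45:00.
Day-of-year for 2089-11-04: days since 2089-01-01 inclusive = 308, zero-padded to 308.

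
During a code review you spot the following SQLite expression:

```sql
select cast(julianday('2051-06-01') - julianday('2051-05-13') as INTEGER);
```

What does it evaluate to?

18 days remain in May 2051 after the 13th (31 − 13).
Then 1 day into June 2051.
Total: 18 + 1 = 19.

19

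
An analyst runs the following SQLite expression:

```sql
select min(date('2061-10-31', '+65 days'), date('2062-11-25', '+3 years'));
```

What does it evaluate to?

2062-01-04

date('2061-10-31', '+65 days') → 2062-01-04.
date('2062-11-25', '+3 years') → 2065-11-25.
Earlier of the two is 2062-01-04.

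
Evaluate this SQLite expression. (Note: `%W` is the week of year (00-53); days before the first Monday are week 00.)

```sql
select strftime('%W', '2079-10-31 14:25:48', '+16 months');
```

First apply '+16 months': 2079-10-31 14:25:48 → 2081-03-03 14:25:48.
2081-03-03 is a Monday. SQLite's %W counts Mondays since the year started; the result is 09.

09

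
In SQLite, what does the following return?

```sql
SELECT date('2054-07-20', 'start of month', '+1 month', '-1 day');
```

2054-07-31

`start of month` rewinds 2054-07-20 to 2054-07-01.
Adding +1 month to 2054-07-01 gives 2054-08-01.
Going back 1 day from 2054-08-01 reaches 2054-07-31 (last day of July, 31 days).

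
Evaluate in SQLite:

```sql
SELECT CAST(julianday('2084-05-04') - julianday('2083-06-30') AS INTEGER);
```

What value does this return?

309

0 days remain in June 2083 after the 30th (30 − 30).
Full months from July 2083 through April 2084 contribute their day counts.
Then 4 days into May 2084.
Total: 0 + 31 + 31 + 30 + 31 + 30 + 31 + 31 + 29 + 31 + 30 + 4 = 309.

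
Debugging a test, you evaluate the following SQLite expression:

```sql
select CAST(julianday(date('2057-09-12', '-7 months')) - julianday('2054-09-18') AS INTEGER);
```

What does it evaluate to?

Adding -7 months to 2057-09-12 gives 2057-02-12.
12 days remain in September 2054 after the 18th (30 − 18).
Full months from October 2054 through January 2057 contribute their day counts.
Then 12 days into February 2057.
Total: 12 + 31 + 30 + 31 + 31 + 28 + 31 + 30 + 31 + 30 + 31 + 31 + 30 + 31 + 30 + 31 + 31 + 29 + 31 + 30 + 31 + 30 + 31 + 31 + 30 + 31 + 30 + 31 + 31 + 12 = 878.

878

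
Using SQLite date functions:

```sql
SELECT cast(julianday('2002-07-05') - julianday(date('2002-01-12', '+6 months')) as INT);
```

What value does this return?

Adding +6 months to 2002-01-12 gives 2002-07-12.
Both dates are in July 2002: 12 − 5 = 7.
The subtraction is earlier − later, so the result is −7 → -7.

-7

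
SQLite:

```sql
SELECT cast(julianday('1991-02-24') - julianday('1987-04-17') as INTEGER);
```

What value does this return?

1409

13 days remain in April 1987 after the 17th (30 − 17).
Full months from May 1987 through January 1991 contribute their day counts.
Then 24 days into February 1991.
Total: 13 + 31 + 30 + 31 + 31 + 30 + 31 + 30 + 31 + 31 + 29 + 31 + 30 + 31 + 30 + 31 + 31 + 30 + 31 + 30 + 31 + 31 + 28 + 31 + 30 + 31 + 30 + 31 + 31 + 30 + 31 + 30 + 31 + 31 + 28 + 31 + 30 + 31 + 30 + 31 + 31 + 30 + 31 + 30 + 31 + 31 + 24 = 1409.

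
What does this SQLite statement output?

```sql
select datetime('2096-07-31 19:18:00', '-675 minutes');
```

675 minutes = 11h 15m; -675 minutes from 2096-07-31 19:18:00 is 2096-07-31 08:03:00.

2096-07-31 08:03:00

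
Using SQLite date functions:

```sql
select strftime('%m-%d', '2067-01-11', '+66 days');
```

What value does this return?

First apply '+66 days': 2067-01-11 → 2067-03-18.
`%m-%d` extracts the month-day: 03-18.

03-18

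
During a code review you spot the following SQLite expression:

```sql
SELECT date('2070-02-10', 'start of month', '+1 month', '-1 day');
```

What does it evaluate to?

`start of month` rewinds 2070-02-10 to 2070-02-01.
Adding +1 month to 2070-02-01 gives 2070-03-01.
Going back 1 day from 2070-03-01 reaches 2070-02-28 (last day of February, 28 days).

2070-02-28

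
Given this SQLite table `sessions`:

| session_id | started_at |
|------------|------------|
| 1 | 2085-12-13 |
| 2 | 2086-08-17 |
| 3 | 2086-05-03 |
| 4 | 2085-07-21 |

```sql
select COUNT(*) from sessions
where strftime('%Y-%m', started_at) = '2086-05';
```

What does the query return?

1

Rows with year-month 2086-05: 2086-05-03 → 1.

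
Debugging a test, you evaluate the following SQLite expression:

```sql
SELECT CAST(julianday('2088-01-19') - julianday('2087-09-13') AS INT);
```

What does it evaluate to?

17 days remain in September 2087 after the 13th (30 − 13).
October 2087: 31 days.
November 2087: 30 days.
December 2087: 31 days.
Then 19 days into January 2088.
Total: 17 + 31 + 30 + 31 + 19 = 128.

128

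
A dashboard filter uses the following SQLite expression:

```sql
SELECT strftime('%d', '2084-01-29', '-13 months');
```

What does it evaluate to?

29

First apply '-13 months': 2084-01-29 → 2082-12-29.
`%d` extracts the 2-digit day of month: 29.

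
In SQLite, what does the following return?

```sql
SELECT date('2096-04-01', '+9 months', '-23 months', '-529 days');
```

2093-08-21

Adding +9 months to 2096-04-01 gives 2097-01-01.
Adding -23 months to 2097-01-01 gives 2095-02-01.
Applying '-529 days' to 2095-02-01: counting 529 days back gives 2093-08-21.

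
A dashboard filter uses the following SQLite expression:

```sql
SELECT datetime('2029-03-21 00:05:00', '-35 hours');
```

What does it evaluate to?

2029-03-19 13:05:00

-35 hours from 2029-03-21 00:05:00 is 2029-03-19 13:05:00 (crosses midnight).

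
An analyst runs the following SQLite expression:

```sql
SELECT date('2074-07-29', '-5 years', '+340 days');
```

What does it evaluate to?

Adding -5 years to 2074-07-29 gives 2069-07-29.
Applying '+340 days' to 2069-07-29: counting 340 days forward gives 2070-07-04.

2070-07-04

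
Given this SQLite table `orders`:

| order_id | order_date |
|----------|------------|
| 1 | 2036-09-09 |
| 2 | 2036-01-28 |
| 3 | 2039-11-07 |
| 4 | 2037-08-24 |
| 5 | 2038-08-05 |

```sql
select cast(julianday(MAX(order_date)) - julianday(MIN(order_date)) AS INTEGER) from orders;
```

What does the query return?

MIN = 2036-01-28, MAX = 2039-11-07.
3 days remain in January 2036 after the 28th (31 − 28).
Full months from February 2036 through October 2039 contribute their day counts.
Then 7 days into November 2039.
Total: 3 + 29 + 31 + 30 + 31 + 30 + 31 + 31 + 30 + 31 + 30 + 31 + 31 + 28 + 31 + 30 + 31 + 30 + 31 + 31 + 30 + 31 + 30 + 31 + 31 + 28 + 31 + 30 + 31 + 30 + 31 + 31 + 30 + 31 + 30 + 31 + 31 + 28 + 31 + 30 + 31 + 30 + 31 + 31 + 30 + 31 + 7 = 1379.

1379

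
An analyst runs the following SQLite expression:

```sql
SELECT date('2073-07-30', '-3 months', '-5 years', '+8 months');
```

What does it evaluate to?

Adding -3 months to 2073-07-30 gives 2073-04-30.
Adding -5 years to 2073-04-30 gives 2068-04-30.
Adding +8 months to 2068-04-30 gives 2068-12-30.

2068-12-30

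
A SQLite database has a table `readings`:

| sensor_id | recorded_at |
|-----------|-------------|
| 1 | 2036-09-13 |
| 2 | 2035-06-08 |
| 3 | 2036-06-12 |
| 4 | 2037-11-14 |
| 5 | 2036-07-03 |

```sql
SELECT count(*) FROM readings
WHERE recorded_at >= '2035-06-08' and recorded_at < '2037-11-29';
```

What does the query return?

5

Rows in [2035-06-08, 2037-11-29): 2036-09-13, 2035-06-08, 2036-06-12, 2037-11-14, 2036-07-03 → 5 rows.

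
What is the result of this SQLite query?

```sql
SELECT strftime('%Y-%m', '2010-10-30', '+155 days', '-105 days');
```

First apply '+155 days', '-105 days': 2010-10-30 → 2010-12-19.
`%Y-%m` extracts the year-month: 2010-12.

2010-12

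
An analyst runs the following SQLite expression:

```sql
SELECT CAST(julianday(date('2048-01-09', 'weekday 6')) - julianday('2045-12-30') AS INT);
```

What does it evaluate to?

742

`weekday 6` advances to the next Saturday; 2048-01-09 is a Thursday, so it moves forward to 2048-01-11.
1 day remains in December 2045 after the 30th (31 − 30).
Full months from January 2046 through December 2047 contribute their day counts.
Then 11 days into January 2048.
Total: 1 + 31 + 28 + 31 + 30 + 31 + 30 + 31 + 31 + 30 + 31 + 30 + 31 + 31 + 28 + 31 + 30 + 31 + 30 + 31 + 31 + 30 + 31 + 30 + 31 + 11 = 742.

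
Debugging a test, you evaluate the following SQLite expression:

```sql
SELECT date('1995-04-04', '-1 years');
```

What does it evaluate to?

1994-04-04

Adding -1 year to 1995-04-04 gives 1994-04-04.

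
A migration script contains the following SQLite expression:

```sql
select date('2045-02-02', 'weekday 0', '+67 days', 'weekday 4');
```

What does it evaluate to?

2045-04-13

`weekday 0` advances to the next Sunday; 2045-02-02 is a Thursday, so it moves forward to 2045-02-05.
Applying '+67 days' to 2045-02-05: counting 67 days forward gives 2045-04-13.
`weekday 4` advances to the next Thursday; 2045-04-13 is already a Thursday, so it stays at 2045-04-13.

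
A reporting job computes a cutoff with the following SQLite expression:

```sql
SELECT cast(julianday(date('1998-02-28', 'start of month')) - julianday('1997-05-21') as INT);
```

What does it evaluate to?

256

`start of month` rewinds 1998-02-28 to 1998-02-01.
10 days remain in May 1997 after the 21st (31 − 21).
Full months from June 1997 through January 1998 contribute their day counts.
Then 1 day into February 1998.
Total: 10 + 30 + 31 + 31 + 30 + 31 + 30 + 31 + 31 + 1 = 256.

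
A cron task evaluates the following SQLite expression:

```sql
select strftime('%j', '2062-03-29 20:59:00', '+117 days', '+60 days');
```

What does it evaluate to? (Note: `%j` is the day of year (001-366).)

265

First apply '+117 days', '+60 days': 2062-03-29 20:59:00 → 2062-09-22 20:59:00.
Day-of-year for 2062-09-22: days since 2062-01-01 inclusive = 265, zero-padded to 265.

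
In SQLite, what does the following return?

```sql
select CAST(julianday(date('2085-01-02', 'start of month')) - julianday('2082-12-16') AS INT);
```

`start of month` rewinds 2085-01-02 to 2085-01-01.
15 days remain in December 2082 after the 16th (31 − 16).
Full months from January 2083 through December 2084 contribute their day counts.
Then 1 day into January 2085.
Total: 15 + 31 + 28 + 31 + 30 + 31 + 30 + 31 + 31 + 30 + 31 + 30 + 31 + 31 + 29 + 31 + 30 + 31 + 30 + 31 + 31 + 30 + 31 + 30 + 31 + 1 = 747.

747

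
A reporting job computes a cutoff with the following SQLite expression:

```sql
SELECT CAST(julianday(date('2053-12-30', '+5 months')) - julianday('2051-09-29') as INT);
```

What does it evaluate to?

Adding +5 months to 2053-12-30 gives 2054-05-30.
1 day remains in September 2051 after the 29th (30 − 29).
Full months from October 2051 through April 2054 contribute their day counts.
Then 30 days into May 2054.
Total: 1 + 31 + 30 + 31 + 31 + 29 + 31 + 30 + 31 + 30 + 31 + 31 + 30 + 31 + 30 + 31 + 31 + 28 + 31 + 30 + 31 + 30 + 31 + 31 + 30 + 31 + 30 + 31 + 31 + 28 + 31 + 30 + 30 = 974.

974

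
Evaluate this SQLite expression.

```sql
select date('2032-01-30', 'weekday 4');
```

`weekday 4` advances to the next Thursday; 2032-01-30 is a Friday, so it moves forward to 2032-02-05.

2032-02-05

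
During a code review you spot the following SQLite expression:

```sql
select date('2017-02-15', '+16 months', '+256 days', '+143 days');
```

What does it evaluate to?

Adding +16 months to 2017-02-15 gives 2018-06-15.
Applying '+256 days' to 2018-06-15: counting 256 days forward gives 2019-02-26.
Applying '+143 days' to 2019-02-26: counting 143 days forward gives 2019-07-19.

2019-07-19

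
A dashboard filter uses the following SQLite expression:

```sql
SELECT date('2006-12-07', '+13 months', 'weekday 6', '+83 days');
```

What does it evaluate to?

2008-04-04

Adding +13 months to 2006-12-07 gives 2008-01-07.
`weekday 6` advances to the next Saturday; 2008-01-07 is a Monday, so it moves forward to 2008-01-12.
Applying '+83 days' to 2008-01-12: counting 83 days forward gives 2008-04-04.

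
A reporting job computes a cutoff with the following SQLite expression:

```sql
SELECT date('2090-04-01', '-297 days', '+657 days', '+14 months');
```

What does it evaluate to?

2092-05-27

Applying '-297 days' to 2090-04-01: counting 297 days back gives 2089-06-08.
Applying '+657 days' to 2089-06-08: counting 657 days forward gives 2091-03-27.
Adding +14 months to 2091-03-27 gives 2092-05-27.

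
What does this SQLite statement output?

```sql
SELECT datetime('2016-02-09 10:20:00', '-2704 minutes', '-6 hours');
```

2704 minutes = 45h 4m; -2704 minutes from 2016-02-09 10:20:00 is 2016-02-07 13:16:00 (crosses midnight).
-6 hours from 2016-02-07 13:16:00 is 2016-02-07 07:16:00.

2016-02-07 07:16:00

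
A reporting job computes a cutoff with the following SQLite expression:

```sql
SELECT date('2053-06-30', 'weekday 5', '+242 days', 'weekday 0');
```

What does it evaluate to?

`weekday 5` advances to the next Friday; 2053-06-30 is a Monday, so it moves forward to 2053-07-04.
Applying '+242 days' to 2053-07-04: counting 242 days forward gives 2054-03-03.
`weekday 0` advances to the next Sunday; 2054-03-03 is a Tuesday, so it moves forward to 2054-03-08.

2054-03-08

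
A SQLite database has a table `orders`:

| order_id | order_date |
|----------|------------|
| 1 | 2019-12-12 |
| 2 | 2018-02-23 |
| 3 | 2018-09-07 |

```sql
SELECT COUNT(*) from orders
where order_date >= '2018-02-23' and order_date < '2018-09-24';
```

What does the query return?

Rows in [2018-02-23, 2018-09-24): 2018-02-23, 2018-09-07 → 2 rows.

2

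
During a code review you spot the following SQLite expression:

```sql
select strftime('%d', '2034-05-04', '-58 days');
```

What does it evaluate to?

First apply '-58 days': 2034-05-04 → 2034-03-07.
`%d` extracts the 2-digit day of month: 07.

07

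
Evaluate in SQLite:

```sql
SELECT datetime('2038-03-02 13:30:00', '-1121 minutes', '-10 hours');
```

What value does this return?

2038-03-01 08:49:00

1121 minutes = 18h 41m; -1121 minutes from 2038-03-02 13:30:00 is 2038-03-01 18:49:00 (crosses midnight).
-10 hours from 2038-03-01 18:49:00 is 2038-03-01 08:49:00.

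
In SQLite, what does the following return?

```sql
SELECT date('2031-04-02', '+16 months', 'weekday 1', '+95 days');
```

Adding +16 months to 2031-04-02 gives 2032-08-02.
`weekday 1` advances to the next Monday; 2032-08-02 is already a Monday, so it stays at 2032-08-02.
Applying '+95 days' to 2032-08-02: counting 95 days forward gives 2032-11-05.

2032-11-05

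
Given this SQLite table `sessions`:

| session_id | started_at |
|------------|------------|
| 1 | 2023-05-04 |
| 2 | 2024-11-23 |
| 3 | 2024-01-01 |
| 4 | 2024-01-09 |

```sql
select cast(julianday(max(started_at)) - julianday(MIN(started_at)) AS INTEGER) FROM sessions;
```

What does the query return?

569

MIN = 2023-05-04, MAX = 2024-11-23.
27 days remain in May 2023 after the 4th (31 − 4).
Full months from June 2023 through October 2024 contribute their day counts.
Then 23 days into November 2024.
Total: 27 + 30 + 31 + 31 + 30 + 31 + 30 + 31 + 31 + 29 + 31 + 30 + 31 + 30 + 31 + 31 + 30 + 31 + 23 = 569.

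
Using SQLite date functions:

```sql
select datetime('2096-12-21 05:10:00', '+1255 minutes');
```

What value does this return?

1255 minutes = 20h 55m; +1255 minutes from 2096-12-21 05:10:00 is 2096-12-22 02:05:00 (crosses midnight).

2096-12-22 02:05:00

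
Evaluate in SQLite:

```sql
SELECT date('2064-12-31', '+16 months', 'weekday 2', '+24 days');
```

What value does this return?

Adding +16 months to 2064-12-31 targets 2066-04-31. April 2066 has only 30 days, so SQLite normalizes the 1-day overflow forward to 2066-05-01.
`weekday 2` advances to the next Tuesday; 2066-05-01 is a Saturday, so it moves forward to 2066-05-04.
Advancing 24 more days within May lands on 2066-05-28.

2066-05-28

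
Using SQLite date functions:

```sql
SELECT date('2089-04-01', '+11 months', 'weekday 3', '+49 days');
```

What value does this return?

2090-04-19

Adding +11 months to 2089-04-01 gives 2090-03-01.
`weekday 3` advances to the next Wednesday; 2090-03-01 is already a Wednesday, so it stays at 2090-03-01.
Applying '+49 days' to 2090-03-01: counting 49 days forward gives 2090-04-19.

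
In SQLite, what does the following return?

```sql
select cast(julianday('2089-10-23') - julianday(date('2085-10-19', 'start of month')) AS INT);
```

1483

`start of month` rewinds 2085-10-19 to 2085-10-01.
30 days remain in October 2085 after the 1st (31 − 1).
Full months from November 2085 through September 2089 contribute their day counts.
Then 23 days into October 2089.
Total: 30 + 30 + 31 + 31 + 28 + 31 + 30 + 31 + 30 + 31 + 31 + 30 + 31 + 30 + 31 + 31 + 28 + 31 + 30 + 31 + 30 + 31 + 31 + 30 + 31 + 30 + 31 + 31 + 29 + 31 + 30 + 31 + 30 + 31 + 31 + 30 + 31 + 30 + 31 + 31 + 28 + 31 + 30 + 31 + 30 + 31 + 31 + 30 + 23 = 1483.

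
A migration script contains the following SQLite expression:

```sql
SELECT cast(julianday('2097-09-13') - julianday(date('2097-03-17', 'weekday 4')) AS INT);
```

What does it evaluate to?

`weekday 4` advances to the next Thursday; 2097-03-17 is a Sunday, so it moves forward to 2097-03-21.
10 days remain in March 2097 after the 21st (31 − 21).
April 2097: 30 days.
May 2097: 31 days.
June 2097: 30 days.
July 2097: 31 days.
August 2097: 31 days.
Then 13 days into September 2097.
Total: 10 + 30 + 31 + 30 + 31 + 31 + 13 = 176.

176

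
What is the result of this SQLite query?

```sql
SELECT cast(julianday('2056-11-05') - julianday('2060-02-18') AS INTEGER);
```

25 days remain in November 2056 after the 5th (30 − 5).
Full months from December 2056 through January 2060 contribute their day counts.
Then 18 days into February 2060.
Total: 25 + 31 + 31 + 28 + 31 + 30 + 31 + 30 + 31 + 31 + 30 + 31 + 30 + 31 + 31 + 28 + 31 + 30 + 31 + 30 + 31 + 31 + 30 + 31 + 30 + 31 + 31 + 28 + 31 + 30 + 31 + 30 + 31 + 31 + 30 + 31 + 30 + 31 + 31 + 18 = 1200.
The subtraction is earlier − later, so the result is −1200 → -1200.

-1200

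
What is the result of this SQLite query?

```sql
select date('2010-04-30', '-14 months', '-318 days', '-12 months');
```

2007-04-18

Adding -14 months to 2010-04-30 targets 2009-02-30. February 2009 has only 28 days, so SQLite normalizes the 2-day overflow forward to 2009-03-02.
Applying '-318 days' to 2009-03-02: counting 318 days back gives 2008-04-18.
Adding -12 months to 2008-04-18 gives 2007-04-18.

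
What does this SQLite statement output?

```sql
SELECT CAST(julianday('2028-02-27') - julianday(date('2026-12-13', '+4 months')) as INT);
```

320

Adding +4 months to 2026-12-13 gives 2027-04-13.
17 days remain in April 2027 after the 13th (30 − 13).
Full months from May 2027 through January 2028 contribute their day counts.
Then 27 days into February 2028.
Total: 17 + 31 + 30 + 31 + 31 + 30 + 31 + 30 + 31 + 31 + 27 = 320.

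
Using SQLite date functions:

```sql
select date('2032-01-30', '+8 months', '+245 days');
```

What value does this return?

2033-06-02

Adding +8 months to 2032-01-30 gives 2032-09-30.
Applying '+245 days' to 2032-09-30: counting 245 days forward gives 2033-06-02.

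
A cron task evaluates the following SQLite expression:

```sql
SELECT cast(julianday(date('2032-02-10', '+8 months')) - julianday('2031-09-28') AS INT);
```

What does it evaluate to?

378

Adding +8 months to 2032-02-10 gives 2032-10-10.
2 days remain in September 2031 after the 28th (30 − 28).
Full months from October 2031 through September 2032 contribute their day counts.
Then 10 days into October 2032.
Total: 2 + 31 + 30 + 31 + 31 + 29 + 31 + 30 + 31 + 30 + 31 + 31 + 30 + 10 = 378.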